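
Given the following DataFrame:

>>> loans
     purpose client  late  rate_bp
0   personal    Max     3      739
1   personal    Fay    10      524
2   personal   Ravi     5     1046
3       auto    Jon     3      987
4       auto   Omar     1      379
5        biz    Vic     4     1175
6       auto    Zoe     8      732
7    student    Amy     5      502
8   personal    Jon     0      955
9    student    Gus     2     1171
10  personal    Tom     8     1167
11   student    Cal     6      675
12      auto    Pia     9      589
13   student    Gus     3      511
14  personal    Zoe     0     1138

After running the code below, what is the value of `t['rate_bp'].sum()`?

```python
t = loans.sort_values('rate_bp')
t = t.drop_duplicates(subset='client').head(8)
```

sort by rate_bp:
     purpose client  late  rate_bp
4       auto   Omar     1      379
7    student    Amy     5      502
13   student    Gus     3      511
1   personal    Fay    10      524
12      auto    Pia     9      589
11   student    Cal     6      675
6       auto    Zoe     8      732
0   personal    Max     3      739
8   personal    Jon     0      955
3       auto    Jon     3      987
2   personal   Ravi     5     1046
14  personal    Zoe     0     1138
10  personal    Tom     8     1167
9    student    Gus     2     1171
5        biz    Vic     4     1175
drop duplicate client (keep=first):
     purpose client  late  rate_bp
4       auto   Omar     1      379
7    student    Amy     5      502
13   student    Gus     3      511
1   personal    Fay    10      524
12      auto    Pia     9      589
11   student    Cal     6      675
6       auto    Zoe     8      732
0   personal    Max     3      739
8   personal    Jon     0      955
2   personal   Ravi     5     1046
10  personal    Tom     8     1167
5        biz    Vic     4     1175
take first 8 rows:
     purpose client  late  rate_bp
4       auto   Omar     1      379
7    student    Amy     5      502
13   student    Gus     3      511
1   personal    Fay    10      524
12      auto    Pia     9      589
11   student    Cal     6      675
6       auto    Zoe     8      732
0   personal    Max     3      739
Hence 4651.

4651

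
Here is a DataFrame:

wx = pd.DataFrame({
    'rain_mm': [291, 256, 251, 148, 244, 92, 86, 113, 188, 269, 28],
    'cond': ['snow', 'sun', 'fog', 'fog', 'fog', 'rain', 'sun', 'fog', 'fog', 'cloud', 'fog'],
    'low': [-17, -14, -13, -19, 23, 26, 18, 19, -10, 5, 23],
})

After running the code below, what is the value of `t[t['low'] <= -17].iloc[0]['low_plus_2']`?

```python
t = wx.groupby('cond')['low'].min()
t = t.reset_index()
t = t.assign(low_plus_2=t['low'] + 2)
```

-17

group by cond, min of low:
cond
cloud     5
fog     -19
rain     26
snow    -17
sun     -14
Name: low, dtype: int64
reset_index():
    cond  low
0  cloud    5
1    fog  -19
2   rain   26
3   snow  -17
4    sun  -14
add column low_plus_2 = t['low'] + 2:
    cond  low  low_plus_2
0  cloud    5           7
1    fog  -19         -17
2   rain   26          28
3   snow  -17         -15
4    sun  -14         -12
filter rows where low <= -17:
   cond  low  low_plus_2
1   fog  -19         -17
3  snow  -17         -15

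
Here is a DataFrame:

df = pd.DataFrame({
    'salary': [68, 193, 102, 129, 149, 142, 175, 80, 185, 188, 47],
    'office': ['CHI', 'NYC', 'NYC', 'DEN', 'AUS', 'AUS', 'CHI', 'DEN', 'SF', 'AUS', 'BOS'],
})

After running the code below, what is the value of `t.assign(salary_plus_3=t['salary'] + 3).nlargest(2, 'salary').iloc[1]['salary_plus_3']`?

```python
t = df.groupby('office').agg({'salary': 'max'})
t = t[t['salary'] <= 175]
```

132

group by office, max of salary:
        salary
office        
AUS        188
BOS         47
CHI        175
DEN        129
NYC        193
SF         185
filter rows where salary <= 175:
        salary
office        
BOS         47
CHI        175
DEN        129
add column salary_plus_3 = t['salary'] + 3:
        salary  salary_plus_3
office                       
BOS         47             50
CHI        175            178
DEN        129            132
take 2 rows with largest salary:
        salary  salary_plus_3
office                       
CHI        175            178
DEN        129            132
Taking the value at position 1, column 'salary_plus_3' gives 132.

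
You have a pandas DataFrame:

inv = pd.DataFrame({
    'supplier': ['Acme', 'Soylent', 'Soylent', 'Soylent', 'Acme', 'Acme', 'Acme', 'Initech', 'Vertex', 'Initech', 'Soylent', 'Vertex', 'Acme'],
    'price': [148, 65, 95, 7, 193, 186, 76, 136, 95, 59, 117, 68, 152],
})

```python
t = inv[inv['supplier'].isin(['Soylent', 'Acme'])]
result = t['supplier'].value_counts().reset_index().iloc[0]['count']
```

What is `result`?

5

filter rows where supplier in ['Soylent', 'Acme']:
   supplier  price
0      Acme    148
1   Soylent     65
2   Soylent     95
3   Soylent      7
4      Acme    193
5      Acme    186
6      Acme     76
10  Soylent    117
12     Acme    152
value_counts of supplier:
supplier
Acme       5
Soylent    4
Name: count, dtype: int64
reset_index():
  supplier  count
0     Acme      5
1  Soylent      4
Then the value at position 0, column 'count': 5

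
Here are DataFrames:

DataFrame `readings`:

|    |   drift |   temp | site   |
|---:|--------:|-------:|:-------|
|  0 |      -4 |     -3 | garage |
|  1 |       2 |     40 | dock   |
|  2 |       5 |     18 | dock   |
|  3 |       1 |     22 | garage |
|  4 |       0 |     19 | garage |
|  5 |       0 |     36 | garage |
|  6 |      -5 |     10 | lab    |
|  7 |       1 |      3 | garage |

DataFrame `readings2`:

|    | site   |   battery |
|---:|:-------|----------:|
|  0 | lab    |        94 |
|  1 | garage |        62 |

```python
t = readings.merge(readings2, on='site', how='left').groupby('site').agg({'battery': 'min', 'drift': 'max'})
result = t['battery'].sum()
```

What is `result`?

merge on 'site' (how='left') → 8 rows:
   drift  temp    site  battery
0     -4    -3  garage     62.0
1      2    40    dock      NaN
2      5    18    dock      NaN
3      1    22  garage     62.0
4      0    19  garage     62.0
5      0    36  garage     62.0
6     -5    10     lab     94.0
7      1     3  garage     62.0
group by site: min(battery), max(drift):
        battery  drift
site                  
dock        NaN      5
garage     62.0      1
lab        94.0     -5
Then the sum of column 'battery': 156.0

156.0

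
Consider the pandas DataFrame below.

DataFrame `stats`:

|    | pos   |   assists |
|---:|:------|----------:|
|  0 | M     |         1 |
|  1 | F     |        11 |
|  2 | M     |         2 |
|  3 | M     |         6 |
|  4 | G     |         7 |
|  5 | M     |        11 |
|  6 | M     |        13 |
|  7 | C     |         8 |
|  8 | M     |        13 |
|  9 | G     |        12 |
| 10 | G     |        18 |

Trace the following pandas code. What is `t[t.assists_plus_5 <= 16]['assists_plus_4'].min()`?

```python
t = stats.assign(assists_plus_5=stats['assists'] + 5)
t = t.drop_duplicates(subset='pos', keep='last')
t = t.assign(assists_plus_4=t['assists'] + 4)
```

add column assists_plus_5 = stats['assists'] + 5:
   pos  assists  assists_plus_5
0    M        1               6
1    F       11              16
2    M        2               7
3    M        6              11
4    G        7              12
5    M       11              16
6    M       13              18
7    C        8              13
8    M       13              18
9    G       12              17
10   G       18              23
drop duplicate pos (keep=last):
   pos  assists  assists_plus_5
1    F       11              16
7    C        8              13
8    M       13              18
10   G       18              23
add column assists_plus_4 = t['assists'] + 4:
   pos  assists  assists_plus_5  assists_plus_4
1    F       11              16              15
7    C        8              13              12
8    M       13              18              17
10   G       18              23              22
filter rows where assists_plus_5 <= 16:
  pos  assists  assists_plus_5  assists_plus_4
1   F       11              16              15
7   C        8              13              12

12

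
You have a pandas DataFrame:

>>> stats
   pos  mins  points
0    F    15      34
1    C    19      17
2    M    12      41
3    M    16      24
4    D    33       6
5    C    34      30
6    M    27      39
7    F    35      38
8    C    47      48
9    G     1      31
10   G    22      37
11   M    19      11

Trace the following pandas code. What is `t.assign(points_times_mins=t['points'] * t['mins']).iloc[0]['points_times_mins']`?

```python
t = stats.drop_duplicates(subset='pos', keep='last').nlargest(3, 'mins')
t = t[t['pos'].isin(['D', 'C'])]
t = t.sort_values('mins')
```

198

drop duplicate pos (keep=last):
   pos  mins  points
4    D    33       6
7    F    35      38
8    C    47      48
10   G    22      37
11   M    19      11
take 3 rows with largest mins:
  pos  mins  points
8   C    47      48
7   F    35      38
4   D    33       6
filter rows where pos in ['D', 'C']:
  pos  mins  points
8   C    47      48
4   D    33       6
sort by mins:
  pos  mins  points
4   D    33       6
8   C    47      48
add column points_times_mins = t['points'] * t['mins']:
  pos  mins  points  points_times_mins
4   D    33       6                198
8   C    47      48               2256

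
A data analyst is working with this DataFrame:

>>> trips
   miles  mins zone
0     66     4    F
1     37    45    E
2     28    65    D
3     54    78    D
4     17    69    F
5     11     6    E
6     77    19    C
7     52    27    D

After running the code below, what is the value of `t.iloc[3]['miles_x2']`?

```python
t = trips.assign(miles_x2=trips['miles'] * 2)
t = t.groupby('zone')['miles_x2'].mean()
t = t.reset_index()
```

add column miles_x2 = trips['miles'] * 2:
   miles  mins zone  miles_x2
0     66     4    F       132
1     37    45    E        74
2     28    65    D        56
3     54    78    D       108
4     17    69    F        34
5     11     6    E        22
6     77    19    C       154
7     52    27    D       104
group by zone, mean of miles_x2:
zone
C    154.000000
D     89.333333
E     48.000000
F     83.000000
Name: miles_x2, dtype: float64
reset_index():
  zone    miles_x2
0    C  154.000000
1    D   89.333333
2    E   48.000000
3    F   83.000000
value at position 3, column 'miles_x2' → 83.0

83.0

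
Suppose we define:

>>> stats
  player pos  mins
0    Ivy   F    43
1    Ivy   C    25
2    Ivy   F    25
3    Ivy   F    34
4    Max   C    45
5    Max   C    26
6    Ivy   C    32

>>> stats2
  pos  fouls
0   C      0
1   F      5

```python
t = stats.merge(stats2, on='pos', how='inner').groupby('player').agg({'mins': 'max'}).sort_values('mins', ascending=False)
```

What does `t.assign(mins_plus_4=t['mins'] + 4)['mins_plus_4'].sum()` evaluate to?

merge on 'pos' (how='inner') → 7 rows:
  player pos  mins  fouls
0    Ivy   F    43      5
1    Ivy   C    25      0
2    Ivy   F    25      5
3    Ivy   F    34      5
4    Max   C    45      0
5    Max   C    26      0
6    Ivy   C    32      0
group by player, max of mins:
        mins
player      
Ivy       43
Max       45
sort by mins descending:
        mins
player      
Max       45
Ivy       43
add column mins_plus_4 = t['mins'] + 4:
        mins  mins_plus_4
player                   
Max       45           49
Ivy       43           47
So sum() = 96.

96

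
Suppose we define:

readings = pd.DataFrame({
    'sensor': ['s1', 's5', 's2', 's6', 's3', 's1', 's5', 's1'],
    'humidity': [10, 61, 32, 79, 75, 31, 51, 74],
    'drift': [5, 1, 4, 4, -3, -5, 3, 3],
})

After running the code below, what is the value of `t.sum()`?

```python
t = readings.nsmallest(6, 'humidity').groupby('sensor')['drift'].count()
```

6

take 6 rows with smallest humidity:
  sensor  humidity  drift
0     s1        10      5
5     s1        31     -5
2     s2        32      4
6     s5        51      3
1     s5        61      1
7     s1        74      3
group by sensor, count of drift:
sensor
s1    3
s2    1
s5    2
Name: drift, dtype: int64
The sum of the resulting series is 6.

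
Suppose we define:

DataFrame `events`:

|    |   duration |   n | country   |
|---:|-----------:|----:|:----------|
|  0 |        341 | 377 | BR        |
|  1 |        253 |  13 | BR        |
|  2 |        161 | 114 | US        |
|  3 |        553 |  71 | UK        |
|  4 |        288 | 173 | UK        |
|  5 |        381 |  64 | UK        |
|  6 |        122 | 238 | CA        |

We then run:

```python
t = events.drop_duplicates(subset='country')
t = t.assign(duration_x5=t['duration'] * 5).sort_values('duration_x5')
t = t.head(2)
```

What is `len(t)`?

2

drop duplicate country (keep=first):
   duration    n country
0       341  377      BR
2       161  114      US
3       553   71      UK
6       122  238      CA
add column duration_x5 = t['duration'] * 5:
   duration    n country  duration_x5
0       341  377      BR         1705
2       161  114      US          805
3       553   71      UK         2765
6       122  238      CA          610
sort by duration_x5:
   duration    n country  duration_x5
6       122  238      CA          610
2       161  114      US          805
0       341  377      BR         1705
3       553   71      UK         2765
take first 2 rows:
   duration    n country  duration_x5
6       122  238      CA          610
2       161  114      US          805
number of rows → 2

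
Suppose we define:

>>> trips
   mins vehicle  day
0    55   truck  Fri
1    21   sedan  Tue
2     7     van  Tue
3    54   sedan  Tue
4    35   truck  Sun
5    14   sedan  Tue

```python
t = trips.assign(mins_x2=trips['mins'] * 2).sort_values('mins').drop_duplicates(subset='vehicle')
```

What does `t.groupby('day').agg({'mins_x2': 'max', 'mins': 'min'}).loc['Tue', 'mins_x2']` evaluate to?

add column mins_x2 = trips['mins'] * 2:
   mins vehicle  day  mins_x2
0    55   truck  Fri      110
1    21   sedan  Tue       42
2     7     van  Tue       14
3    54   sedan  Tue      108
4    35   truck  Sun       70
5    14   sedan  Tue       28
sort by mins:
   mins vehicle  day  mins_x2
2     7     van  Tue       14
5    14   sedan  Tue       28
1    21   sedan  Tue       42
4    35   truck  Sun       70
3    54   sedan  Tue      108
0    55   truck  Fri      110
drop duplicate vehicle (keep=first):
   mins vehicle  day  mins_x2
2     7     van  Tue       14
5    14   sedan  Tue       28
4    35   truck  Sun       70
group by day: max(mins_x2), min(mins):
     mins_x2  mins
day               
Sun       70    35
Tue       28     7

28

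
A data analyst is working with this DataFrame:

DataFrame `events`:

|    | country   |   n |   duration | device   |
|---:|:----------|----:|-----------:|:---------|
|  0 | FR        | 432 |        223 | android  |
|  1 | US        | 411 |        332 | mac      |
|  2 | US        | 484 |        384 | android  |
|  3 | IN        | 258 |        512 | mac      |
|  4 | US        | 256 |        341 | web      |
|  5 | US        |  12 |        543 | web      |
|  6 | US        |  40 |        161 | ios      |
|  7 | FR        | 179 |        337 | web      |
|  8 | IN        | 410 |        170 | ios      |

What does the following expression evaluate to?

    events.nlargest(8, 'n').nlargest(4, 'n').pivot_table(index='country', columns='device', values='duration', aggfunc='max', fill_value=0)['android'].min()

0

take 8 rows with largest n:
  country    n  duration   device
2      US  484       384  android
0      FR  432       223  android
1      US  411       332      mac
8      IN  410       170      ios
3      IN  258       512      mac
4      US  256       341      web
7      FR  179       337      web
6      US   40       161      ios
take 4 rows with largest n:
  country    n  duration   device
2      US  484       384  android
0      FR  432       223  android
1      US  411       332      mac
8      IN  410       170      ios
pivot: rows=country, cols=device, max(duration):
device   android  ios  mac
country                   
FR           223    0    0
IN             0  170    0
US           384    0  332
Reading off the min of column 'android', we get 0.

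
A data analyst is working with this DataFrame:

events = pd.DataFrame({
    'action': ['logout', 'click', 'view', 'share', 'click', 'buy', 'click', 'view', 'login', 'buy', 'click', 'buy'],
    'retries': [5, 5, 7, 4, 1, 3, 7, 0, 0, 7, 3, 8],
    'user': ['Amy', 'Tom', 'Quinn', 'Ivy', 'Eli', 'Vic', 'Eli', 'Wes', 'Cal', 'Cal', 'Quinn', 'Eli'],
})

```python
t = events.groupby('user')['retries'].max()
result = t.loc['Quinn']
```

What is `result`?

7

group by user, max of retries:
user
Amy      5
Cal      7
Eli      8
Ivy      4
Quinn    7
Tom      5
Vic      3
Wes      0
Name: retries, dtype: int64
value at index 'Quinn' → 7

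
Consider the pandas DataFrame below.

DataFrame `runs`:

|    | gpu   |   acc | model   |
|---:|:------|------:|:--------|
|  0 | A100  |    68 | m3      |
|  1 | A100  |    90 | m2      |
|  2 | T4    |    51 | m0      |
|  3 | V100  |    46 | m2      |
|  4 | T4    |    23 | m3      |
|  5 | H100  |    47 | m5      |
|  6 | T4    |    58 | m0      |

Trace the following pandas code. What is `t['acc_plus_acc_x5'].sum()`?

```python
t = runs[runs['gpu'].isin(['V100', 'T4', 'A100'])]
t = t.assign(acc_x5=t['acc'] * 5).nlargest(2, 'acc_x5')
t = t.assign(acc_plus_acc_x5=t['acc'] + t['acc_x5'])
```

948

filter rows where gpu in ['V100', 'T4', 'A100']:
    gpu  acc model
0  A100   68    m3
1  A100   90    m2
2    T4   51    m0
3  V100   46    m2
4    T4   23    m3
6    T4   58    m0
add column acc_x5 = t['acc'] * 5:
    gpu  acc model  acc_x5
0  A100   68    m3     340
1  A100   90    m2     450
2    T4   51    m0     255
3  V100   46    m2     230
4    T4   23    m3     115
6    T4   58    m0     290
take 2 rows with largest acc_x5:
    gpu  acc model  acc_x5
1  A100   90    m2     450
0  A100   68    m3     340
add column acc_plus_acc_x5 = t['acc'] + t['acc_x5']:
    gpu  acc model  acc_x5  acc_plus_acc_x5
1  A100   90    m2     450              540
0  A100   68    m3     340              408
Taking the sum of column 'acc_plus_acc_x5' gives 948.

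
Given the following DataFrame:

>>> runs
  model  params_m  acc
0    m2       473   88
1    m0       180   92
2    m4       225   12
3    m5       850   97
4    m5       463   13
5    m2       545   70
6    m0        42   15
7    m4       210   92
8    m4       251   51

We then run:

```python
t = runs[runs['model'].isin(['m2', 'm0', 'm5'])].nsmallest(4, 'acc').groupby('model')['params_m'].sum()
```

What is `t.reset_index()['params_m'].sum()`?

1523

filter rows where model in ['m2', 'm0', 'm5']:
  model  params_m  acc
0    m2       473   88
1    m0       180   92
3    m5       850   97
4    m5       463   13
5    m2       545   70
6    m0        42   15
take 4 rows with smallest acc:
  model  params_m  acc
4    m5       463   13
6    m0        42   15
5    m2       545   70
0    m2       473   88
group by model, sum of params_m:
model
m0      42
m2    1018
m5     463
Name: params_m, dtype: int64
reset_index():
  model  params_m
0    m0        42
1    m2      1018
2    m5       463
Then the sum of column 'params_m': 1523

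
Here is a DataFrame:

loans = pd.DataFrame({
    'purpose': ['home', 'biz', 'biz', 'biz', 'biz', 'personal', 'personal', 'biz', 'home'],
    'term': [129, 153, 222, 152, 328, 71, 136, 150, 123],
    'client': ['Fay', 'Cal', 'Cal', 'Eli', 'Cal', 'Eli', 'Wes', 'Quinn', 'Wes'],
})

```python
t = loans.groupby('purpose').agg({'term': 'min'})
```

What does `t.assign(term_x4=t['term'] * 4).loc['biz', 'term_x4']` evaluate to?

group by purpose, min of term:
          term
purpose       
biz        150
home       123
personal    71
add column term_x4 = t['term'] * 4:
          term  term_x4
purpose                
biz        150      600
home       123      492
personal    71      284

600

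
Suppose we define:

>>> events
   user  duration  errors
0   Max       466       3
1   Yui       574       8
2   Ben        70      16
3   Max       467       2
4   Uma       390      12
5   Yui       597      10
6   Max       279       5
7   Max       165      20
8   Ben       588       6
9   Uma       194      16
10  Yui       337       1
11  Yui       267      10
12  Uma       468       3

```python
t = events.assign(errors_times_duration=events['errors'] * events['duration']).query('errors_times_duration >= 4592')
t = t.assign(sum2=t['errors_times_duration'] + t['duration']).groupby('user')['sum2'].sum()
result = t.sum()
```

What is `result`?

16803

add column errors_times_duration = events['errors'] * events['duration']:
   user  duration  errors  errors_times_duration
0   Max       466       3                   1398
1   Yui       574       8                   4592
2   Ben        70      16                   1120
3   Max       467       2                    934
4   Uma       390      12                   4680
5   Yui       597      10                   5970
6   Max       279       5                   1395
7   Max       165      20                   3300
8   Ben       588       6                   3528
9   Uma       194      16                   3104
10  Yui       337       1                    337
11  Yui       267      10                   2670
12  Uma       468       3                   1404
filter rows where errors_times_duration >= 4592:
  user  duration  errors  errors_times_duration
1  Yui       574       8                   4592
4  Uma       390      12                   4680
5  Yui       597      10                   5970
add column sum2 = t['errors_times_duration'] + t['duration']:
  user  duration  errors  errors_times_duration  sum2
1  Yui       574       8                   4592  5166
4  Uma       390      12                   4680  5070
5  Yui       597      10                   5970  6567
group by user, sum of sum2:
user
Uma     5070
Yui    11733
Name: sum2, dtype: int64
The sum of the resulting series is 16803.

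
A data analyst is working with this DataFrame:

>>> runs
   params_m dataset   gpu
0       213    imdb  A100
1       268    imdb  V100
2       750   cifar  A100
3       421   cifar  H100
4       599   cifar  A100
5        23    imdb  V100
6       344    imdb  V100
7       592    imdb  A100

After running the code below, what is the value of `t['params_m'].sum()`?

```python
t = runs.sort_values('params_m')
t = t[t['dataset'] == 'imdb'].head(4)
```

sort by params_m:
   params_m dataset   gpu
5        23    imdb  V100
0       213    imdb  A100
1       268    imdb  V100
6       344    imdb  V100
3       421   cifar  H100
7       592    imdb  A100
4       599   cifar  A100
2       750   cifar  A100
filter rows where dataset == 'imdb':
   params_m dataset   gpu
5        23    imdb  V100
0       213    imdb  A100
1       268    imdb  V100
6       344    imdb  V100
7       592    imdb  A100
take first 4 rows:
   params_m dataset   gpu
5        23    imdb  V100
0       213    imdb  A100
1       268    imdb  V100
6       344    imdb  V100

848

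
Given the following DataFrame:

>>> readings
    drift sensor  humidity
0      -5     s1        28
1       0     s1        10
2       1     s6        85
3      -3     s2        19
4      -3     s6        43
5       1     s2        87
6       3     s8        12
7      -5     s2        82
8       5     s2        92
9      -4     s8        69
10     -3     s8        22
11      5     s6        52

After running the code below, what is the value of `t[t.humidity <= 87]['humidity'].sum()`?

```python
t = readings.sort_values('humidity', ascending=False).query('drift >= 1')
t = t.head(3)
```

172

sort by humidity descending:
    drift sensor  humidity
8       5     s2        92
5       1     s2        87
2       1     s6        85
7      -5     s2        82
9      -4     s8        69
11      5     s6        52
4      -3     s6        43
0      -5     s1        28
10     -3     s8        22
3      -3     s2        19
6       3     s8        12
1       0     s1        10
filter rows where drift >= 1:
    drift sensor  humidity
8       5     s2        92
5       1     s2        87
2       1     s6        85
11      5     s6        52
6       3     s8        12
take first 3 rows:
   drift sensor  humidity
8      5     s2        92
5      1     s2        87
2      1     s6        85
filter rows where humidity <= 87:
   drift sensor  humidity
5      1     s2        87
2      1     s6        85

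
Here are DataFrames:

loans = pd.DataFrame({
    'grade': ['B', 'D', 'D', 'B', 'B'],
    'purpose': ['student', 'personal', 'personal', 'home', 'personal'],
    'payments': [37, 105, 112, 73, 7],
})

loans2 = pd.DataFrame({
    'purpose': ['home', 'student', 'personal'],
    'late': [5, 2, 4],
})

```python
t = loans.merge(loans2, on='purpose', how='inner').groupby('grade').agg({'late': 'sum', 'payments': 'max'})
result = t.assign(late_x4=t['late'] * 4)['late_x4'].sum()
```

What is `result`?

76

merge on 'purpose' (how='inner') → 5 rows:
  grade   purpose  payments  late
0     B   student        37     2
1     D  personal       105     4
2     D  personal       112     4
3     B      home        73     5
4     B  personal         7     4
group by grade: sum(late), max(payments):
       late  payments
grade                
B        11        73
D         8       112
add column late_x4 = t['late'] * 4:
       late  payments  late_x4
grade                         
B        11        73       44
D         8       112       32
Reading off the sum of column 'late_x4', we get 76.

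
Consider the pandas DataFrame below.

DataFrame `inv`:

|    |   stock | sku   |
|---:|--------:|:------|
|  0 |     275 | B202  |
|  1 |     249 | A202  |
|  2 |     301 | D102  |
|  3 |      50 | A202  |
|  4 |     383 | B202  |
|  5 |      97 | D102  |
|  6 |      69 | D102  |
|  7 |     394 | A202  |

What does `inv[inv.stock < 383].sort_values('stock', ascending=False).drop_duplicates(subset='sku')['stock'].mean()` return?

filter rows where stock < 383:
   stock   sku
0    275  B202
1    249  A202
2    301  D102
3     50  A202
5     97  D102
6     69  D102
sort by stock descending:
   stock   sku
2    301  D102
0    275  B202
1    249  A202
5     97  D102
6     69  D102
3     50  A202
drop duplicate sku (keep=first):
   stock   sku
2    301  D102
0    275  B202
1    249  A202
Reading off the mean of column 'stock', we get 275.0.

275.0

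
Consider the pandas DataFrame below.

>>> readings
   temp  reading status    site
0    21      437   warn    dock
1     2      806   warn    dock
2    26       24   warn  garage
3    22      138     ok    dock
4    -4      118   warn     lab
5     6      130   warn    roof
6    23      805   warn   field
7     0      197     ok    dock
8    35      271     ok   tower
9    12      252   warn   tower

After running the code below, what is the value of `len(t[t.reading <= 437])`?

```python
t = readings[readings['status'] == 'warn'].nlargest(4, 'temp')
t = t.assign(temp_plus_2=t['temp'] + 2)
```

3

filter rows where status == 'warn':
   temp  reading status    site
0    21      437   warn    dock
1     2      806   warn    dock
2    26       24   warn  garage
4    -4      118   warn     lab
5     6      130   warn    roof
6    23      805   warn   field
9    12      252   warn   tower
take 4 rows with largest temp:
   temp  reading status    site
2    26       24   warn  garage
6    23      805   warn   field
0    21      437   warn    dock
9    12      252   warn   tower
add column temp_plus_2 = t['temp'] + 2:
   temp  reading status    site  temp_plus_2
2    26       24   warn  garage           28
6    23      805   warn   field           25
0    21      437   warn    dock           23
9    12      252   warn   tower           14
filter rows where reading <= 437:
   temp  reading status    site  temp_plus_2
2    26       24   warn  garage           28
0    21      437   warn    dock           23
9    12      252   warn   tower           14
Hence 3.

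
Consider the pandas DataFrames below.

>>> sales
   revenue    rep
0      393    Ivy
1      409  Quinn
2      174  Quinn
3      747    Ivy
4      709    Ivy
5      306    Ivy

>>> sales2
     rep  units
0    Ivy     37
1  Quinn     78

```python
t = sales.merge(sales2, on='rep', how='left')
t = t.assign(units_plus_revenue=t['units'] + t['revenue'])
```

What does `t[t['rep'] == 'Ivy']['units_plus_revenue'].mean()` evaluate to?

merge on 'rep' (how='left') → 6 rows:
   revenue    rep  units
0      393    Ivy     37
1      409  Quinn     78
2      174  Quinn     78
3      747    Ivy     37
4      709    Ivy     37
5      306    Ivy     37
add column units_plus_revenue = t['units'] + t['revenue']:
   revenue    rep  units  units_plus_revenue
0      393    Ivy     37                 430
1      409  Quinn     78                 487
2      174  Quinn     78                 252
3      747    Ivy     37                 784
4      709    Ivy     37                 746
5      306    Ivy     37                 343
filter rows where rep == 'Ivy':
   revenue  rep  units  units_plus_revenue
0      393  Ivy     37                 430
3      747  Ivy     37                 784
4      709  Ivy     37                 746
5      306  Ivy     37                 343
The mean of column 'units_plus_revenue' is 575.75.

575.75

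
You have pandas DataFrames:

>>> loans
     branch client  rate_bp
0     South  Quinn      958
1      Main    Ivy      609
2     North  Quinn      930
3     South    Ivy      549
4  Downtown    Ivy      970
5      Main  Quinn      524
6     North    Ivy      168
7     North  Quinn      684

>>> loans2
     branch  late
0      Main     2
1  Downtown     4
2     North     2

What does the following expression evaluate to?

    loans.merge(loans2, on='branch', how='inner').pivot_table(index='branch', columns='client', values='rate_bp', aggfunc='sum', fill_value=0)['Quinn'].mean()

712.666666667

merge on 'branch' (how='inner') → 6 rows:
     branch client  rate_bp  late
0      Main    Ivy      609     2
1     North  Quinn      930     2
2  Downtown    Ivy      970     4
3      Main  Quinn      524     2
4     North    Ivy      168     2
5     North  Quinn      684     2
pivot: rows=branch, cols=client, sum(rate_bp):
client    Ivy  Quinn
branch              
Downtown  970      0
Main      609    524
North     168   1614
Reading off the mean of column 'Quinn', we get 712.666666667.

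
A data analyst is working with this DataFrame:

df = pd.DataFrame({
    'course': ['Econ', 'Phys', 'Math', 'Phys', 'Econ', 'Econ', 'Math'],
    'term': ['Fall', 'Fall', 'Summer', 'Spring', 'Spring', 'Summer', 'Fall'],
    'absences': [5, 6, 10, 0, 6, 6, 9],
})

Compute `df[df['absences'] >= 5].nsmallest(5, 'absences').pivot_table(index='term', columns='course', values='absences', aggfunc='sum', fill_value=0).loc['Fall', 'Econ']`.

filter rows where absences >= 5:
  course    term  absences
0   Econ    Fall         5
1   Phys    Fall         6
2   Math  Summer        10
4   Econ  Spring         6
5   Econ  Summer         6
6   Math    Fall         9
take 5 rows with smallest absences:
  course    term  absences
0   Econ    Fall         5
1   Phys    Fall         6
4   Econ  Spring         6
5   Econ  Summer         6
6   Math    Fall         9
pivot: rows=term, cols=course, sum(absences):
course  Econ  Math  Phys
term                    
Fall       5     9     6
Spring     6     0     0
Summer     6     0     0

5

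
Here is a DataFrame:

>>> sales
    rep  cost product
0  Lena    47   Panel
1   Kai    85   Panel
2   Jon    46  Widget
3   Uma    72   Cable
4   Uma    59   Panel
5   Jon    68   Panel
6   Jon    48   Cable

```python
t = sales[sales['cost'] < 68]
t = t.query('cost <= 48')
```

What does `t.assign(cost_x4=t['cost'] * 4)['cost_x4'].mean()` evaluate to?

188.0

filter rows where cost < 68:
    rep  cost product
0  Lena    47   Panel
2   Jon    46  Widget
4   Uma    59   Panel
6   Jon    48   Cable
filter rows where cost <= 48:
    rep  cost product
0  Lena    47   Panel
2   Jon    46  Widget
6   Jon    48   Cable
add column cost_x4 = t['cost'] * 4:
    rep  cost product  cost_x4
0  Lena    47   Panel      188
2   Jon    46  Widget      184
6   Jon    48   Cable      192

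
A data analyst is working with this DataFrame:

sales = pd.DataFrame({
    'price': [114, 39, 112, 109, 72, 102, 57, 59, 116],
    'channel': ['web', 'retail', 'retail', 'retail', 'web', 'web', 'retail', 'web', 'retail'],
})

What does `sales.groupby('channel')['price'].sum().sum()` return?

780

group by channel, sum of price:
channel
retail    433
web       347
Name: price, dtype: int64
Hence 780.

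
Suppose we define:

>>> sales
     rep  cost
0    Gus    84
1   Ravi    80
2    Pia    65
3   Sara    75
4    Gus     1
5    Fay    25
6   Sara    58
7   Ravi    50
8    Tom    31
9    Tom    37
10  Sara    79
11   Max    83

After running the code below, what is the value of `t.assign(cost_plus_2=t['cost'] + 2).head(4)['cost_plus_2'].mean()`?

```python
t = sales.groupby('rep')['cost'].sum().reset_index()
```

group by rep, sum of cost:
rep
Fay      25
Gus      85
Max      83
Pia      65
Ravi    130
Sara    212
Tom      68
Name: cost, dtype: int64
reset_index():
    rep  cost
0   Fay    25
1   Gus    85
2   Max    83
3   Pia    65
4  Ravi   130
5  Sara   212
6   Tom    68
add column cost_plus_2 = t['cost'] + 2:
    rep  cost  cost_plus_2
0   Fay    25           27
1   Gus    85           87
2   Max    83           85
3   Pia    65           67
4  Ravi   130          132
5  Sara   212          214
6   Tom    68           70
take first 4 rows:
   rep  cost  cost_plus_2
0  Fay    25           27
1  Gus    85           87
2  Max    83           85
3  Pia    65           67

66.5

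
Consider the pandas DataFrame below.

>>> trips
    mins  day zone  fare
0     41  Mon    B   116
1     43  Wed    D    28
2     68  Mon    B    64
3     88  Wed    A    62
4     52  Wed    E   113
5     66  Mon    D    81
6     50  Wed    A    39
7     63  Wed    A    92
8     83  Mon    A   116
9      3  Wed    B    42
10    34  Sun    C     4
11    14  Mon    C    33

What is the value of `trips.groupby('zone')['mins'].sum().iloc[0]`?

284

group by zone, sum of mins:
zone
A    284
B    112
C     48
D    109
E     52
Name: mins, dtype: int64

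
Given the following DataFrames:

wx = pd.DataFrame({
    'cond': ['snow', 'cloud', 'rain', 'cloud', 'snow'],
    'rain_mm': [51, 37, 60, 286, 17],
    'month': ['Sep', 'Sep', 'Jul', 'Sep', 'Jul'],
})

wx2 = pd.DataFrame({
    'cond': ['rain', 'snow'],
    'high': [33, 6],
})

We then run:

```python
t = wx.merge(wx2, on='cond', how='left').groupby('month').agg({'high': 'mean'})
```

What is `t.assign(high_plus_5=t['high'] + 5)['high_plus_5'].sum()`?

35.5

merge on 'cond' (how='left') → 5 rows:
    cond  rain_mm month  high
0   snow       51   Sep   6.0
1  cloud       37   Sep   NaN
2   rain       60   Jul  33.0
3  cloud      286   Sep   NaN
4   snow       17   Jul   6.0
group by month, mean of high:
       high
month      
Jul    19.5
Sep     6.0
add column high_plus_5 = t['high'] + 5:
       high  high_plus_5
month                   
Jul    19.5         24.5
Sep     6.0         11.0
Taking the sum of column 'high_plus_5' gives 35.5.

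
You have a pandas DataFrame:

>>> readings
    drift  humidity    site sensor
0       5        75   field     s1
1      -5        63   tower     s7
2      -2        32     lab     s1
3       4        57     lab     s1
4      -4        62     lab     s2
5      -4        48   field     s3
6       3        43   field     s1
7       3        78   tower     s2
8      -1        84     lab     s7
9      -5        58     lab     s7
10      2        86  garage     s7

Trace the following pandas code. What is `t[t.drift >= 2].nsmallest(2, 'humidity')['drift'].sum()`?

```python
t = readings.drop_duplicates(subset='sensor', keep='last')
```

drop duplicate sensor (keep=last):
    drift  humidity    site sensor
5      -4        48   field     s3
6       3        43   field     s1
7       3        78   tower     s2
10      2        86  garage     s7
filter rows where drift >= 2:
    drift  humidity    site sensor
6       3        43   field     s1
7       3        78   tower     s2
10      2        86  garage     s7
take 2 rows with smallest humidity:
   drift  humidity   site sensor
6      3        43  field     s1
7      3        78  tower     s2

6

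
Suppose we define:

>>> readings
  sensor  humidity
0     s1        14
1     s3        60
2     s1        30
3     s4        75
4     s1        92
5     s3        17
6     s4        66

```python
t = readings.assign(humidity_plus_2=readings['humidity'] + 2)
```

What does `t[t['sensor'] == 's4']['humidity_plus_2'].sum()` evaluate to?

145

add column humidity_plus_2 = readings['humidity'] + 2:
  sensor  humidity  humidity_plus_2
0     s1        14               16
1     s3        60               62
2     s1        30               32
3     s4        75               77
4     s1        92               94
5     s3        17               19
6     s4        66               68
filter rows where sensor == 's4':
  sensor  humidity  humidity_plus_2
3     s4        75               77
6     s4        66               68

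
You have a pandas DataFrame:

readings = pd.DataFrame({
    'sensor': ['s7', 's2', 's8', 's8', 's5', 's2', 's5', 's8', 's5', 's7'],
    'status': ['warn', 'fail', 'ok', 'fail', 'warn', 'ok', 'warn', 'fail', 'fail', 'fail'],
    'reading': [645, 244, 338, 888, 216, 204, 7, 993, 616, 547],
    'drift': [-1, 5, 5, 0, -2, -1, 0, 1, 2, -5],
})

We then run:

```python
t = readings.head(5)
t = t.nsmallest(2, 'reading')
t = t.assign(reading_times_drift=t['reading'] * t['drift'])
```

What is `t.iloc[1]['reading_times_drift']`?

1220

take first 5 rows:
  sensor status  reading  drift
0     s7   warn      645     -1
1     s2   fail      244      5
2     s8     ok      338      5
3     s8   fail      888      0
4     s5   warn      216     -2
take 2 rows with smallest reading:
  sensor status  reading  drift
4     s5   warn      216     -2
1     s2   fail      244      5
add column reading_times_drift = t['reading'] * t['drift']:
  sensor status  reading  drift  reading_times_drift
4     s5   warn      216     -2                 -432
1     s2   fail      244      5                 1220
So iloc[1]['reading_times_drift'] = 1220.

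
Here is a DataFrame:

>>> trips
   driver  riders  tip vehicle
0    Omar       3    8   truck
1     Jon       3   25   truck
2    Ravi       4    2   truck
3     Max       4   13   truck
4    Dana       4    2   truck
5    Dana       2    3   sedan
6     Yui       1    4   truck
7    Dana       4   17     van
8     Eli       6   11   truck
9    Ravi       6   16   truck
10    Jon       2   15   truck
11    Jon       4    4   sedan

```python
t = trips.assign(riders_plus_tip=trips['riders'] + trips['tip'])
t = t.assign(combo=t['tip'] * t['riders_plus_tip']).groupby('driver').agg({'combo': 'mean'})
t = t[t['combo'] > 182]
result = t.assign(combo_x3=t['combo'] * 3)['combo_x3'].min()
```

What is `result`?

561.0

add column riders_plus_tip = trips['riders'] + trips['tip']:
   driver  riders  tip vehicle  riders_plus_tip
0    Omar       3    8   truck               11
1     Jon       3   25   truck               28
2    Ravi       4    2   truck                6
3     Max       4   13   truck               17
4    Dana       4    2   truck                6
5    Dana       2    3   sedan                5
6     Yui       1    4   truck                5
7    Dana       4   17     van               21
8     Eli       6   11   truck               17
9    Ravi       6   16   truck               22
10    Jon       2   15   truck               17
11    Jon       4    4   sedan                8
add column combo = t['tip'] * t['riders_plus_tip']:
   driver  riders  tip vehicle  riders_plus_tip  combo
0    Omar       3    8   truck               11     88
1     Jon       3   25   truck               28    700
2    Ravi       4    2   truck                6     12
3     Max       4   13   truck               17    221
4    Dana       4    2   truck                6     12
5    Dana       2    3   sedan                5     15
6     Yui       1    4   truck                5     20
7    Dana       4   17     van               21    357
8     Eli       6   11   truck               17    187
9    Ravi       6   16   truck               22    352
10    Jon       2   15   truck               17    255
11    Jon       4    4   sedan                8     32
group by driver, mean of combo:
        combo
driver       
Dana    128.0
Eli     187.0
Jon     329.0
Max     221.0
Omar     88.0
Ravi    182.0
Yui      20.0
filter rows where combo > 182:
        combo
driver       
Eli     187.0
Jon     329.0
Max     221.0
add column combo_x3 = t['combo'] * 3:
        combo  combo_x3
driver                 
Eli     187.0     561.0
Jon     329.0     987.0
Max     221.0     663.0
min of column 'combo_x3' → 561.0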